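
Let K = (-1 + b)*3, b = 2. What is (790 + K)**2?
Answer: 628849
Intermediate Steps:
K = 3 (K = (-1 + 2)*3 = 1*3 = 3)
(790 + K)**2 = (790 + 3)**2 = 793**2 = 628849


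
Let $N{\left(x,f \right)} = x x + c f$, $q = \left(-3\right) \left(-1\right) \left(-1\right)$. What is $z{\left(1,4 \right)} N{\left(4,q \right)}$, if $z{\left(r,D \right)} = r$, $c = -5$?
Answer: $31$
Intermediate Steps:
$q = -3$ ($q = 3 \left(-1\right) = -3$)
$N{\left(x,f \right)} = x^{2} - 5 f$ ($N{\left(x,f \right)} = x x - 5 f = x^{2} - 5 f$)
$z{\left(1,4 \right)} N{\left(4,q \right)} = 1 \left(4^{2} - -15\right) = 1 \left(16 + 15\right) = 1 \cdot 31 = 31$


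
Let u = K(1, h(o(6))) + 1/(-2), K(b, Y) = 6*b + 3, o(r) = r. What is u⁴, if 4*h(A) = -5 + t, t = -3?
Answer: 83521/16 ≈ 5220.1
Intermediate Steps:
h(A) = -2 (h(A) = (-5 - 3)/4 = (¼)*(-8) = -2)
K(b, Y) = 3 + 6*b
u = 17/2 (u = (3 + 6*1) + 1/(-2) = (3 + 6) - ½ = 9 - ½ = 17/2 ≈ 8.5000)
u⁴ = (17/2)⁴ = 83521/16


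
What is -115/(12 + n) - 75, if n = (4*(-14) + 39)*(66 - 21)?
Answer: -56360/753 ≈ -74.847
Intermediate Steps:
n = -765 (n = (-56 + 39)*45 = -17*45 = -765)
-115/(12 + n) - 75 = -115/(12 - 765) - 75 = -115/(-753) - 75 = -1/753*(-115) - 75 = 115/753 - 75 = -56360/753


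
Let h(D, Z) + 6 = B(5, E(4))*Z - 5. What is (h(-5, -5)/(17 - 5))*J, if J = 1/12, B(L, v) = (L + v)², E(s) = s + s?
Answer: -107/18 ≈ -5.9444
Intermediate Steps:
E(s) = 2*s
h(D, Z) = -11 + 169*Z (h(D, Z) = -6 + ((5 + 2*4)²*Z - 5) = -6 + ((5 + 8)²*Z - 5) = -6 + (13²*Z - 5) = -6 + (169*Z - 5) = -6 + (-5 + 169*Z) = -11 + 169*Z)
J = 1/12 ≈ 0.083333
(h(-5, -5)/(17 - 5))*J = ((-11 + 169*(-5))/(17 - 5))*(1/12) = ((-11 - 845)/12)*(1/12) = ((1/12)*(-856))*(1/12) = -214/3*1/12 = -107/18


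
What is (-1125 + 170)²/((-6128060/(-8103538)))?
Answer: 739062924445/612806 ≈ 1.2060e+6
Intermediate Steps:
(-1125 + 170)²/((-6128060/(-8103538))) = (-955)²/((-6128060*(-1/8103538))) = 912025/(3064030/4051769) = 912025*(4051769/3064030) = 739062924445/612806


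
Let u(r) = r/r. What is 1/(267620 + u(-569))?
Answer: 1/267621 ≈ 3.7366e-6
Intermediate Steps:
u(r) = 1
1/(267620 + u(-569)) = 1/(267620 + 1) = 1/267621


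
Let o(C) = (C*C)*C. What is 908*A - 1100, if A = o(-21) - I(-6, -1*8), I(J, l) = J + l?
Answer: -8397376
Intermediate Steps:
o(C) = C**3 (o(C) = C**2*C = C**3)
A = -9247 (A = (-21)**3 - (-6 - 1*8) = -9261 - (-6 - 8) = -9261 - 1*(-14) = -9261 + 14 = -9247)
908*A - 1100 = 908*(-9247) - 1100 = -8396276 - 1100 = -8397376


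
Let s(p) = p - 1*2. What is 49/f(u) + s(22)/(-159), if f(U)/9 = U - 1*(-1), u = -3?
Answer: -2717/954 ≈ -2.8480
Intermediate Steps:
s(p) = -2 + p (s(p) = p - 2 = -2 + p)
f(U) = 9 + 9*U (f(U) = 9*(U - 1*(-1)) = 9*(U + 1) = 9*(1 + U) = 9 + 9*U)
49/f(u) + s(22)/(-159) = 49/(9 + 9*(-3)) + (-2 + 22)/(-159) = 49/(9 - 27) + 20*(-1/159) = 49/(-18) - 20/159 = 49*(-1/18) - 20/159 = -49/18 - 20/159 = -2717/954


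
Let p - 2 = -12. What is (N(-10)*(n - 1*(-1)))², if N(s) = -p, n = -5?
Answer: 1600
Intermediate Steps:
p = -10 (p = 2 - 12 = -10)
N(s) = 10 (N(s) = -1*(-10) = 10)
(N(-10)*(n - 1*(-1)))² = (10*(-5 - 1*(-1)))² = (10*(-5 + 1))² = (10*(-4))² = (-40)² = 1600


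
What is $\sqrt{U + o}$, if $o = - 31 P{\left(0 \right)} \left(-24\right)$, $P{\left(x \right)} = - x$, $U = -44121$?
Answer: $i \sqrt{44121} \approx 210.05 i$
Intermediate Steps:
$o = 0$ ($o = - 31 \left(\left(-1\right) 0\right) \left(-24\right) = \left(-31\right) 0 \left(-24\right) = 0 \left(-24\right) = 0$)
$\sqrt{U + o} = \sqrt{-44121 + 0} = \sqrt{-44121} = i \sqrt{44121}$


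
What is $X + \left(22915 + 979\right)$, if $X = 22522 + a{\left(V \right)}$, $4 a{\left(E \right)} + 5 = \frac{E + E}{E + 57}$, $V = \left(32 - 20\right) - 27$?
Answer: $\frac{324902}{7} \approx 46415.0$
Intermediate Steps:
$V = -15$ ($V = 12 - 27 = -15$)
$a{\left(E \right)} = - \frac{5}{4} + \frac{E}{2 \left(57 + E\right)}$ ($a{\left(E \right)} = - \frac{5}{4} + \frac{\left(E + E\right) \frac{1}{E + 57}}{4} = - \frac{5}{4} + \frac{2 E \frac{1}{57 + E}}{4} = - \frac{5}{4} + \frac{E}{2 \left(57 + E\right)}$)
$X = \frac{157644}{7}$ ($X = 22522 + \frac{3 \left(-95 - -15\right)}{4 \left(57 - 15\right)} = 22522 + \frac{3 \left(-95 + 15\right)}{4 \cdot 42} = 22522 + \frac{3}{4} \cdot \frac{1}{42} \left(-80\right) = 22522 - \frac{10}{7} = \frac{157644}{7} \approx 22521.0$)
$X + \left(22915 + 979\right) = \frac{157644}{7} + \left(22915 + 979\right) = \frac{157644}{7} + 23894 = \frac{324902}{7}$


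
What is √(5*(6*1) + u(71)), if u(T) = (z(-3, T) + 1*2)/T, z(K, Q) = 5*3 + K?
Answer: 4*√9514/71 ≈ 5.4952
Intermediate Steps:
z(K, Q) = 15 + K
u(T) = 14/T (u(T) = ((15 - 3) + 1*2)/T = (12 + 2)/T = 14/T)
√(5*(6*1) + u(71)) = √(5*(6*1) + 14/71) = √(5*6 + 14*(1/71)) = √(30 + 14/71) = √(2144/71) = 4*√9514/71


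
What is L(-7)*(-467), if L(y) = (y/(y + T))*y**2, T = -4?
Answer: -160181/11 ≈ -14562.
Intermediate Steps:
L(y) = y**3/(-4 + y) (L(y) = (y/(y - 4))*y**2 = (y/(-4 + y))*y**2 = y**3/(-4 + y))
L(-7)*(-467) = ((-7)**3/(-4 - 7))*(-467) = -343/(-11)*(-467) = -343*(-1/11)*(-467) = (343/11)*(-467) = -160181/11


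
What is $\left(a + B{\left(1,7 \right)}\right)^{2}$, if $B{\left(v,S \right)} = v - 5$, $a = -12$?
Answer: $256$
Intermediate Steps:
$B{\left(v,S \right)} = -5 + v$
$\left(a + B{\left(1,7 \right)}\right)^{2} = \left(-12 + \left(-5 + 1\right)\right)^{2} = \left(-12 - 4\right)^{2} = \left(-16\right)^{2} = 256$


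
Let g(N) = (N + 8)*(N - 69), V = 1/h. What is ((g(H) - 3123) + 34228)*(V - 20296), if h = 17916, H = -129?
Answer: -20022180682505/17916 ≈ -1.1176e+9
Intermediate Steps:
V = 1/17916 ≈ 5.5816e-5
g(N) = (-69 + N)*(8 + N) (g(N) = (8 + N)*(-69 + N) = (-69 + N)*(8 + N))
((g(H) - 3123) + 34228)*(V - 20296) = (((-552 + (-129)**2 - 61*(-129)) - 3123) + 34228)*(1/17916 - 20296) = (((-552 + 16641 + 7869) - 3123) + 34228)*(-363623135/17916) = ((23958 - 3123) + 34228)*(-363623135/17916) = (20835 + 34228)*(-363623135/17916) = 55063*(-363623135/17916) = -20022180682505/17916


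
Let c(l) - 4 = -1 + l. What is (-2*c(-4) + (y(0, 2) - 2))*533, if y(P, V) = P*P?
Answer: 0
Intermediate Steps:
y(P, V) = P**2
c(l) = 3 + l (c(l) = 4 + (-1 + l) = 3 + l)
(-2*c(-4) + (y(0, 2) - 2))*533 = (-2*(3 - 4) + (0**2 - 2))*533 = (-2*(-1) + (0 - 2))*533 = (2 - 2)*533 = 0*533 = 0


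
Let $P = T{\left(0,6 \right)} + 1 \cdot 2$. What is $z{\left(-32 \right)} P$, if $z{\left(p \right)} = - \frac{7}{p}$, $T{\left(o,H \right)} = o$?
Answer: $\frac{7}{16} \approx 0.4375$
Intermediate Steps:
$P = 2$ ($P = 0 + 1 \cdot 2 = 0 + 2 = 2$)
$z{\left(-32 \right)} P = - \frac{7}{-32} \cdot 2 = \left(-7\right) \left(- \frac{1}{32}\right) 2 = \frac{7}{32} \cdot 2 = \frac{7}{16}$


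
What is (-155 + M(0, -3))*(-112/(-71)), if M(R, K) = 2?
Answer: -17136/71 ≈ -241.35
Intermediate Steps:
(-155 + M(0, -3))*(-112/(-71)) = (-155 + 2)*(-112/(-71)) = -(-17136)*(-1)/71 = -153*112/71 = -17136/71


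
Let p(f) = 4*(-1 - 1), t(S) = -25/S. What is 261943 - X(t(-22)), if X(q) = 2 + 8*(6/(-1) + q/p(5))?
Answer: 5763783/22 ≈ 2.6199e+5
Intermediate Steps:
p(f) = -8 (p(f) = 4*(-2) = -8)
X(q) = -46 - q (X(q) = 2 + 8*(6/(-1) + q/(-8)) = 2 + 8*(6*(-1) + q*(-1/8)) = 2 + 8*(-6 - q/8) = 2 + (-48 - q) = -46 - q)
261943 - X(t(-22)) = 261943 - (-46 - (-25)/(-22)) = 261943 - (-46 - (-25)*(-1)/22) = 261943 - (-46 - 1*25/22) = 261943 - (-46 - 25/22) = 261943 - 1*(-1037/22) = 261943 + 1037/22 = 5763783/22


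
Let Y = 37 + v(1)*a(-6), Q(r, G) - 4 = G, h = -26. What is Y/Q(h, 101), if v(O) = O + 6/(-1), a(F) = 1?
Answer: 32/105 ≈ 0.30476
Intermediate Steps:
Q(r, G) = 4 + G
v(O) = -6 + O (v(O) = O + 6*(-1) = O - 6 = -6 + O)
Y = 32 (Y = 37 + (-6 + 1)*1 = 37 - 5*1 = 37 - 5 = 32)
Y/Q(h, 101) = 32/(4 + 101) = 32/105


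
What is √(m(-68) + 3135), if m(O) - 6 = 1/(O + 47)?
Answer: 2*√346290/21 ≈ 56.044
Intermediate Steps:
m(O) = 6 + 1/(47 + O) (m(O) = 6 + 1/(O + 47) = 6 + 1/(47 + O))
√(m(-68) + 3135) = √((283 + 6*(-68))/(47 - 68) + 3135) = √((283 - 408)/(-21) + 3135) = √(-1/21*(-125) + 3135) = √(125/21 + 3135) = √(65960/21) = 2*√346290/21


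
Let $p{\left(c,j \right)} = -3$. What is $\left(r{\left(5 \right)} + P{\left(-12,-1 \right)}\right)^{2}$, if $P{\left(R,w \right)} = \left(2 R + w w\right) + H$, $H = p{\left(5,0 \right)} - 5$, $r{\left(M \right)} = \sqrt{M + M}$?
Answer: $\left(31 - \sqrt{10}\right)^{2} \approx 774.94$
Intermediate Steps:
$r{\left(M \right)} = \sqrt{2} \sqrt{M}$ ($r{\left(M \right)} = \sqrt{2 M} = \sqrt{2} \sqrt{M}$)
$H = -8$ ($H = -3 - 5 = -8$)
$P{\left(R,w \right)} = -8 + w^{2} + 2 R$ ($P{\left(R,w \right)} = \left(2 R + w w\right) - 8 = \left(2 R + w^{2}\right) - 8 = \left(w^{2} + 2 R\right) - 8 = -8 + w^{2} + 2 R$)
$\left(r{\left(5 \right)} + P{\left(-12,-1 \right)}\right)^{2} = \left(\sqrt{2} \sqrt{5} + \left(-8 + \left(-1\right)^{2} + 2 \left(-12\right)\right)\right)^{2} = \left(\sqrt{10} - 31\right)^{2} = \left(-31 + \sqrt{10}\right)^{2}$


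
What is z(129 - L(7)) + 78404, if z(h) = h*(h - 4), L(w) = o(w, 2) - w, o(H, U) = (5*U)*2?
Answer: 91396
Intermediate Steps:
o(H, U) = 10*U
L(w) = 20 - w (L(w) = 10*2 - w = 20 - w)
z(h) = h*(-4 + h)
z(129 - L(7)) + 78404 = (129 - (20 - 1*7))*(-4 + (129 - (20 - 1*7))) + 78404 = (129 - (20 - 7))*(-4 + (129 - (20 - 7))) + 78404 = (129 - 1*13)*(-4 + (129 - 1*13)) + 78404 = (129 - 13)*(-4 + (129 - 13)) + 78404 = 116*(-4 + 116) + 78404 = 116*112 + 78404 = 12992 + 78404 = 91396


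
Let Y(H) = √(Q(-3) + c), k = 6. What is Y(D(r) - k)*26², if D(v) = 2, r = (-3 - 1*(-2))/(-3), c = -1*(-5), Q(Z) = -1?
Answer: 1352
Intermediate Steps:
c = 5
r = ⅓ (r = (-3 + 2)*(-⅓) = -1*(-⅓) = ⅓ ≈ 0.33333)
Y(H) = 2 (Y(H) = √(-1 + 5) = √4 = 2)
Y(D(r) - k)*26² = 2*26² = 2*676 = 1352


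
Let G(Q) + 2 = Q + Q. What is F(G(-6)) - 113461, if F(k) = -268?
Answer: -113729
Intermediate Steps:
G(Q) = -2 + 2*Q (G(Q) = -2 + (Q + Q) = -2 + 2*Q)
F(G(-6)) - 113461 = -268 - 113461 = -113729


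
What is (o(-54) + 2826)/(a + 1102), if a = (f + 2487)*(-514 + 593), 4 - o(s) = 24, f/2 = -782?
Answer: 2806/74019 ≈ 0.037909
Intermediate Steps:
f = -1564 (f = 2*(-782) = -1564)
o(s) = -20 (o(s) = 4 - 1*24 = 4 - 24 = -20)
a = 72917 (a = (-1564 + 2487)*(-514 + 593) = 923*79 = 72917)
(o(-54) + 2826)/(a + 1102) = (-20 + 2826)/(72917 + 1102) = 2806/74019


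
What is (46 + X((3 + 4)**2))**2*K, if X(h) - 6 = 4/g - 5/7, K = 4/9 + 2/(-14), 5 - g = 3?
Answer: 2643451/3087 ≈ 856.32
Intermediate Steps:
g = 2 (g = 5 - 1*3 = 5 - 3 = 2)
K = 19/63 (K = 4*(1/9) + 2*(-1/14) = 4/9 - 1/7 = 19/63 ≈ 0.30159)
X(h) = 51/7 (X(h) = 6 + (4/2 - 5/7) = 6 + (4*(1/2) - 5*1/7) = 6 + (2 - 5/7) = 6 + 9/7 = 51/7)
(46 + X((3 + 4)**2))**2*K = (46 + 51/7)**2*(19/63) = (373/7)**2*(19/63) = (139129/49)*(19/63) = 2643451/3087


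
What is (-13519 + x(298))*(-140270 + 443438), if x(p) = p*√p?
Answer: -4098528192 + 90344064*√298 ≈ -2.5389e+9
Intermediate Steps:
x(p) = p^(3/2)
(-13519 + x(298))*(-140270 + 443438) = (-13519 + 298^(3/2))*(-140270 + 443438) = (-13519 + 298*√298)*303168 = -4098528192 + 90344064*√298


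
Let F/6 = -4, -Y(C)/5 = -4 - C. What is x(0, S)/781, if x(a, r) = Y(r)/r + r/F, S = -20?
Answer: 29/4686 ≈ 0.0061886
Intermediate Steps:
Y(C) = 20 + 5*C (Y(C) = -5*(-4 - C) = 20 + 5*C)
F = -24 (F = 6*(-4) = -24)
x(a, r) = -r/24 + (20 + 5*r)/r (x(a, r) = (20 + 5*r)/r + r/(-24) = (20 + 5*r)/r + r*(-1/24) = (20 + 5*r)/r - r/24 = -r/24 + (20 + 5*r)/r)
x(0, S)/781 = (5 + 20/(-20) - 1/24*(-20))/781 = (5 + 20*(-1/20) + ⅚)*(1/781) = (5 - 1 + ⅚)*(1/781) = (29/6)*(1/781) = 29/4686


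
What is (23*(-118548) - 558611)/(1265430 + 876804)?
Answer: -3285215/2142234 ≈ -1.5335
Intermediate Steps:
(23*(-118548) - 558611)/(1265430 + 876804) = (-2726604 - 558611)/2142234 = -3285215*1/2142234 = -3285215/2142234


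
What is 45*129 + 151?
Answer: 5956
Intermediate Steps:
45*129 + 151 = 5805 + 151 = 5956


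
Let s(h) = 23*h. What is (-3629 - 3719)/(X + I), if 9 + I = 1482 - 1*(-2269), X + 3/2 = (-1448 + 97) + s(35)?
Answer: -14696/6389 ≈ -2.3002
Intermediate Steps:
X = -1095/2 (X = -3/2 + ((-1448 + 97) + 23*35) = -3/2 + (-1351 + 805) = -3/2 - 546 = -1095/2 ≈ -547.50)
I = 3742 (I = -9 + (1482 - 1*(-2269)) = -9 + (1482 + 2269) = -9 + 3751 = 3742)
(-3629 - 3719)/(X + I) = (-3629 - 3719)/(-1095/2 + 3742) = -7348/6389/2 = -7348*2/6389 = -14696/6389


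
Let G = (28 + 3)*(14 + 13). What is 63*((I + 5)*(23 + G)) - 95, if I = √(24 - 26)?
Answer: 270805 + 54180*I*√2 ≈ 2.7081e+5 + 76622.0*I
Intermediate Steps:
G = 837 (G = 31*27 = 837)
I = I*√2 (I = √(-2) = I*√2 ≈ 1.4142*I)
63*((I + 5)*(23 + G)) - 95 = 63*((I*√2 + 5)*(23 + 837)) - 95 = 63*((5 + I*√2)*860) - 95 = 63*(4300 + 860*I*√2) - 95 = (270900 + 54180*I*√2) - 95 = 270805 + 54180*I*√2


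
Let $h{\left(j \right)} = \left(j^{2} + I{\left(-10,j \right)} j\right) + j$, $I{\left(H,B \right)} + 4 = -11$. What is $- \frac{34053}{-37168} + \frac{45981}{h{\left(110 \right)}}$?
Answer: $\frac{43096281}{8176960} \approx 5.2705$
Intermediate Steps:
$I{\left(H,B \right)} = -15$ ($I{\left(H,B \right)} = -4 - 11 = -15$)
$h{\left(j \right)} = j^{2} - 14 j$ ($h{\left(j \right)} = \left(j^{2} - 15 j\right) + j = j^{2} - 14 j$)
$- \frac{34053}{-37168} + \frac{45981}{h{\left(110 \right)}} = - \frac{34053}{-37168} + \frac{45981}{110 \left(-14 + 110\right)} = \left(-34053\right) \left(- \frac{1}{37168}\right) + \frac{45981}{110 \cdot 96} = \frac{34053}{37168} + \frac{45981}{10560} = \frac{34053}{37168} + 45981 \cdot \frac{1}{10560} = \frac{34053}{37168} + \frac{15327}{3520} = \frac{43096281}{8176960}$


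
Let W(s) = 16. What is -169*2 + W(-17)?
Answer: -322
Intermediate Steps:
-169*2 + W(-17) = -169*2 + 16 = -338 + 16 = -322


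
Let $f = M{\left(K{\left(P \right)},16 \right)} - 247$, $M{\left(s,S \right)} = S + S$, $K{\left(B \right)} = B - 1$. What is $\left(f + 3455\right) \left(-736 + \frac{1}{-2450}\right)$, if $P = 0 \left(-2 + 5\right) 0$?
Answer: $- \frac{584237124}{245} \approx -2.3846 \cdot 10^{6}$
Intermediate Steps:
$P = 0$ ($P = 0 \cdot 3 \cdot 0 = 0 \cdot 0 = 0$)
$K{\left(B \right)} = -1 + B$
$M{\left(s,S \right)} = 2 S$
$f = -215$ ($f = 2 \cdot 16 - 247 = 32 - 247 = -215$)
$\left(f + 3455\right) \left(-736 + \frac{1}{-2450}\right) = \left(-215 + 3455\right) \left(-736 + \frac{1}{-2450}\right) = 3240 \left(-736 - \frac{1}{2450}\right) = 3240 \left(- \frac{1803201}{2450}\right) = - \frac{584237124}{245}$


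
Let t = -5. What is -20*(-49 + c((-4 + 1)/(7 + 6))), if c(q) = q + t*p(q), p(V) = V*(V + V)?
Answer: 168200/169 ≈ 995.27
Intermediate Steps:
p(V) = 2*V**2 (p(V) = V*(2*V) = 2*V**2)
c(q) = q - 10*q**2
-20*(-49 + c((-4 + 1)/(7 + 6))) = -20*(-49 + ((-4 + 1)/(7 + 6))*(1 - 10*(-4 + 1)/(7 + 6))) = -20*(-49 + (-3/13)*(1 - (-30)/13)) = -20*(-49 + (-3*1/13)*(1 - (-30)/13)) = -20*(-49 - 3*(1 - 10*(-3/13))/13) = -20*(-49 - 3*(1 + 30/13)/13) = -20*(-49 - 3/13*43/13) = -20*(-49 - 129/169) = -20*(-8410/169) = 168200/169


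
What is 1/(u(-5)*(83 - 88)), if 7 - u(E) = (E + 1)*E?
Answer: 1/65 ≈ 0.015385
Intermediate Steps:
u(E) = 7 - E*(1 + E) (u(E) = 7 - (E + 1)*E = 7 - (1 + E)*E = 7 - E*(1 + E))
1/(u(-5)*(83 - 88)) = 1/((7 - 1*(-5) - 1*(-5)**2)*(83 - 88)) = 1/((7 + 5 - 1*25)*(-5)) = 1/((7 + 5 - 25)*(-5)) = 1/(-13*(-5)) = 1/65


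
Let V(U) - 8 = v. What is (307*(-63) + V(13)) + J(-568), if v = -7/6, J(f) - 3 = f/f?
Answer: -115981/6 ≈ -19330.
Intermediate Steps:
J(f) = 4 (J(f) = 3 + f/f = 3 + 1 = 4)
v = -7/6 (v = -7*1/6 = -7/6 ≈ -1.1667)
V(U) = 41/6 (V(U) = 8 - 7/6 = 41/6)
(307*(-63) + V(13)) + J(-568) = (307*(-63) + 41/6) + 4 = (-19341 + 41/6) + 4 = -116005/6 + 4 = -115981/6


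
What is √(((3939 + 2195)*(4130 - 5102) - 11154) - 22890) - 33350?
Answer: -33350 + 2*I*√1499073 ≈ -33350.0 + 2448.7*I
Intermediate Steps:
√(((3939 + 2195)*(4130 - 5102) - 11154) - 22890) - 33350 = √((6134*(-972) - 11154) - 22890) - 33350 = √((-5962248 - 11154) - 22890) - 33350 = √(-5973402 - 22890) - 33350 = √(-5996292) - 33350 = 2*I*√1499073 - 33350 = -33350 + 2*I*√1499073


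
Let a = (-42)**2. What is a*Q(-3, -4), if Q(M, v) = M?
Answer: -5292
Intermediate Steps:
a = 1764
a*Q(-3, -4) = 1764*(-3) = -5292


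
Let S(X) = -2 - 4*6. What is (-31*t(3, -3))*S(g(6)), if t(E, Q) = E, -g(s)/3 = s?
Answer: 2418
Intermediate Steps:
g(s) = -3*s
S(X) = -26 (S(X) = -2 - 24 = -26)
(-31*t(3, -3))*S(g(6)) = -31*3*(-26) = -93*(-26) = 2418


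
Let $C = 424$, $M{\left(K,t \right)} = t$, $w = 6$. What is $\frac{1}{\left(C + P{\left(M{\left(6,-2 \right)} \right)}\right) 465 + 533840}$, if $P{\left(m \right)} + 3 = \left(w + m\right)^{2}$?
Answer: $\frac{1}{737045} \approx 1.3568 \cdot 10^{-6}$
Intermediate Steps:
$P{\left(m \right)} = -3 + \left(6 + m\right)^{2}$
$\frac{1}{\left(C + P{\left(M{\left(6,-2 \right)} \right)}\right) 465 + 533840} = \frac{1}{\left(424 - \left(3 - \left(6 - 2\right)^{2}\right)\right) 465 + 533840} = \frac{1}{\left(424 - \left(3 - 4^{2}\right)\right) 465 + 533840} = \frac{1}{\left(424 + \left(-3 + 16\right)\right) 465 + 533840} = \frac{1}{\left(424 + 13\right) 465 + 533840} = \frac{1}{437 \cdot 465 + 533840} = \frac{1}{203205 + 533840} = \frac{1}{737045}$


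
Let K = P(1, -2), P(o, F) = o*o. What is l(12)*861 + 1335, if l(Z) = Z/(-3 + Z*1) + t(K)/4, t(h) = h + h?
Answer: 5827/2 ≈ 2913.5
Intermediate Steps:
P(o, F) = o**2
K = 1 (K = 1**2 = 1)
t(h) = 2*h
l(Z) = 1/2 + Z/(-3 + Z) (l(Z) = Z/(-3 + Z*1) + (2*1)/4 = Z/(-3 + Z) + 2*(1/4) = Z/(-3 + Z) + 1/2 = 1/2 + Z/(-3 + Z))
l(12)*861 + 1335 = (3*(-1 + 12)/(2*(-3 + 12)))*861 + 1335 = ((3/2)*11/9)*861 + 1335 = ((3/2)*(1/9)*11)*861 + 1335 = (11/6)*861 + 1335 = 3157/2 + 1335 = 5827/2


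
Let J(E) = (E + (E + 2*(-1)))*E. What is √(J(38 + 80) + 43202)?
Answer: √70814 ≈ 266.11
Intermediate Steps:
J(E) = E*(-2 + 2*E) (J(E) = (E + (E - 2))*E = (E + (-2 + E))*E = (-2 + 2*E)*E = E*(-2 + 2*E))
√(J(38 + 80) + 43202) = √(2*(38 + 80)*(-1 + (38 + 80)) + 43202) = √(2*118*(-1 + 118) + 43202) = √(2*118*117 + 43202) = √(27612 + 43202) = √70814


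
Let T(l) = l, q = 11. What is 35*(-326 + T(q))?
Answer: -11025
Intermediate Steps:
35*(-326 + T(q)) = 35*(-326 + 11) = 35*(-315) = -11025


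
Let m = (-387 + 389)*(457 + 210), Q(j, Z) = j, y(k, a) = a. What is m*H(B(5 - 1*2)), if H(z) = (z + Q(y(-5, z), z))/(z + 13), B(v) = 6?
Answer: 16008/19 ≈ 842.53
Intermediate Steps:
m = 1334 (m = 2*667 = 1334)
H(z) = 2*z/(13 + z) (H(z) = (z + z)/(z + 13) = (2*z)/(13 + z) = 2*z/(13 + z))
m*H(B(5 - 1*2)) = 1334*(2*6/(13 + 6)) = 1334*(2*6/19) = 1334*(2*6*(1/19)) = 1334*(12/19) = 16008/19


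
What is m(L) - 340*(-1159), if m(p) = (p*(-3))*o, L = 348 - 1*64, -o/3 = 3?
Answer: 401728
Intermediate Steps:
o = -9 (o = -3*3 = -9)
L = 284 (L = 348 - 64 = 284)
m(p) = 27*p (m(p) = (p*(-3))*(-9) = -3*p*(-9) = 27*p)
m(L) - 340*(-1159) = 27*284 - 340*(-1159) = 7668 - 1*(-394060) = 7668 + 394060 = 401728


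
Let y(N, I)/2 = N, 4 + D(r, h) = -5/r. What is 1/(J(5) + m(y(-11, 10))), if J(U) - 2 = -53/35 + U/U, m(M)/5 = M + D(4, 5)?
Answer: -140/18867 ≈ -0.0074204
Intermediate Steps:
D(r, h) = -4 - 5/r
y(N, I) = 2*N
m(M) = -105/4 + 5*M (m(M) = 5*(M + (-4 - 5/4)) = 5*(M - 21/4) = 5*(-21/4 + M) = -105/4 + 5*M)
J(U) = 52/35 (J(U) = 2 + (-53/35 + U/U) = 2 + (-53*1/35 + 1) = 2 + (-53/35 + 1) = 2 - 18/35 = 52/35)
1/(J(5) + m(y(-11, 10))) = 1/(52/35 + (-105/4 + 5*(2*(-11)))) = 1/(52/35 + (-105/4 + 5*(-22))) = 1/(52/35 + (-105/4 - 110)) = 1/(52/35 - 545/4) = 1/(-18867/140) = -140/18867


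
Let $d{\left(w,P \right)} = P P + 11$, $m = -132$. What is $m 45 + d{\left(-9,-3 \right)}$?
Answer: $-5920$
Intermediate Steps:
$d{\left(w,P \right)} = 11 + P^{2}$ ($d{\left(w,P \right)} = P^{2} + 11 = 11 + P^{2}$)
$m 45 + d{\left(-9,-3 \right)} = \left(-132\right) 45 + \left(11 + \left(-3\right)^{2}\right) = -5940 + \left(11 + 9\right) = -5940 + 20 = -5920$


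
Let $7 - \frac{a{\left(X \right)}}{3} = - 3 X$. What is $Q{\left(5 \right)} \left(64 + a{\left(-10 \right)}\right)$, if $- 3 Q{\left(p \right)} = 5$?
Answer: $\frac{25}{3} \approx 8.3333$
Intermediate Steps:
$a{\left(X \right)} = 21 + 9 X$ ($a{\left(X \right)} = 21 - 3 \left(- 3 X\right) = 21 + 9 X$)
$Q{\left(p \right)} = - \frac{5}{3}$ ($Q{\left(p \right)} = \left(- \frac{1}{3}\right) 5 = - \frac{5}{3}$)
$Q{\left(5 \right)} \left(64 + a{\left(-10 \right)}\right) = - \frac{5 \left(64 + \left(21 + 9 \left(-10\right)\right)\right)}{3} = - \frac{5 \left(64 + \left(21 - 90\right)\right)}{3} = - \frac{5 \left(64 - 69\right)}{3} = \left(- \frac{5}{3}\right) \left(-5\right) = \frac{25}{3}$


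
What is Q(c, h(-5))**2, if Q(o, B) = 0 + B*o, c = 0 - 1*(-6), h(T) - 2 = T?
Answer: 324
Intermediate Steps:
h(T) = 2 + T
c = 6 (c = 0 + 6 = 6)
Q(o, B) = B*o
Q(c, h(-5))**2 = ((2 - 5)*6)**2 = (-3*6)**2 = (-18)**2 = 324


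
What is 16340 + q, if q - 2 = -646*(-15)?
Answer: 26032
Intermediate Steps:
q = 9692 (q = 2 - 646*(-15) = 2 + 9690 = 9692)
16340 + q = 16340 + 9692 = 26032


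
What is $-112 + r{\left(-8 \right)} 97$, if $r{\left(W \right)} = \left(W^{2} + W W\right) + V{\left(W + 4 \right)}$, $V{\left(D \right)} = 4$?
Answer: $12692$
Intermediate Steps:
$r{\left(W \right)} = 4 + 2 W^{2}$ ($r{\left(W \right)} = \left(W^{2} + W W\right) + 4 = \left(W^{2} + W^{2}\right) + 4 = 2 W^{2} + 4 = 4 + 2 W^{2}$)
$-112 + r{\left(-8 \right)} 97 = -112 + \left(4 + 2 \left(-8\right)^{2}\right) 97 = -112 + \left(4 + 2 \cdot 64\right) 97 = -112 + \left(4 + 128\right) 97 = -112 + 132 \cdot 97 = -112 + 12804 = 12692$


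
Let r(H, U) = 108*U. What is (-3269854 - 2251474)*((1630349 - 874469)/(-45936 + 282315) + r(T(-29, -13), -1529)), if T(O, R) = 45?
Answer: 71837963911974848/78793 ≈ 9.1173e+11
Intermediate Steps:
(-3269854 - 2251474)*((1630349 - 874469)/(-45936 + 282315) + r(T(-29, -13), -1529)) = (-3269854 - 2251474)*((1630349 - 874469)/(-45936 + 282315) + 108*(-1529)) = -5521328*(755880/236379 - 165132) = -5521328*(755880*(1/236379) - 165132) = -5521328*(251960/78793 - 165132) = -5521328*(-13010993716/78793) = 71837963911974848/78793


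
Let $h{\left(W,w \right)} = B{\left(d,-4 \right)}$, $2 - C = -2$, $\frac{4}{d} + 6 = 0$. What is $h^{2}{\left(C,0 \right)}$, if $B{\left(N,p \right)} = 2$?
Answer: $4$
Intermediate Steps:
$d = - \frac{2}{3}$ ($d = \frac{4}{-6 + 0} = \frac{4}{-6} = 4 \left(- \frac{1}{6}\right) = - \frac{2}{3} \approx -0.66667$)
$C = 4$ ($C = 2 - -2 = 2 + 2 = 4$)
$h{\left(W,w \right)} = 2$
$h^{2}{\left(C,0 \right)} = 2^{2} = 4$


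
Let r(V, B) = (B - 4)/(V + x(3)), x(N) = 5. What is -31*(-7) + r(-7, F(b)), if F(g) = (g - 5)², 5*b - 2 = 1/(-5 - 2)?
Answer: 255153/1225 ≈ 208.29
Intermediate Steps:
b = 13/35 (b = ⅖ + 1/(5*(-5 - 2)) = ⅖ + (⅕)/(-7) = ⅖ + (⅕)*(-⅐) = ⅖ - 1/35 = 13/35 ≈ 0.37143)
F(g) = (-5 + g)²
r(V, B) = (-4 + B)/(5 + V) (r(V, B) = (B - 4)/(V + 5) = (-4 + B)/(5 + V))
-31*(-7) + r(-7, F(b)) = -31*(-7) + (-4 + (-5 + 13/35)²)/(5 - 7) = 217 + (-4 + (-162/35)²)/(-2) = 217 - (-4 + 26244/1225)/2 = 217 - ½*21344/1225 = 217 - 10672/1225 = 255153/1225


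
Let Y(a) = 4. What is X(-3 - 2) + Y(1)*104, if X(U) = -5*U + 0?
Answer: 441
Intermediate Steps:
X(U) = -5*U
X(-3 - 2) + Y(1)*104 = -5*(-3 - 2) + 4*104 = -5*(-5) + 416 = 25 + 416 = 441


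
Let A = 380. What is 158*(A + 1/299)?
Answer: 17952118/299 ≈ 60041.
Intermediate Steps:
158*(A + 1/299) = 158*(380 + 1/299) = 158*(113621/299) = 17952118/299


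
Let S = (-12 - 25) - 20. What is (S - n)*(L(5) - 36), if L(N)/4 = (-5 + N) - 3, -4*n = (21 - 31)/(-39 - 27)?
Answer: 30076/11 ≈ 2734.2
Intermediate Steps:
n = -5/132 (n = -(21 - 31)/(4*(-39 - 27)) = -(-5)/(2*(-66)) = -(-5)*(-1)/(2*66) = -1/4*5/33 = -5/132 ≈ -0.037879)
L(N) = -32 + 4*N (L(N) = 4*((-5 + N) - 3) = 4*(-8 + N) = -32 + 4*N)
S = -57 (S = -37 - 20 = -57)
(S - n)*(L(5) - 36) = (-57 - 1*(-5/132))*((-32 + 4*5) - 36) = (-57 + 5/132)*((-32 + 20) - 36) = -7519*(-12 - 36)/132 = -7519/132*(-48) = 30076/11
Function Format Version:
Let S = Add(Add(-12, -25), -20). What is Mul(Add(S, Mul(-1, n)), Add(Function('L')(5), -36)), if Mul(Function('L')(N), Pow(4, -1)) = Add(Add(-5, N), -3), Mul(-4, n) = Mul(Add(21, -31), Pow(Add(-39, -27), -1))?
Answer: Rational(30076, 11) ≈ 2734.2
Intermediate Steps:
n = Rational(-5, 132) (n = Mul(Rational(-1, 4), Mul(Add(21, -31), Pow(Add(-39, -27), -1))) = Mul(Rational(-1, 4), Mul(-10, Pow(-66, -1))) = Mul(Rational(-1, 4), Mul(-10, Rational(-1, 66))) = Mul(Rational(-1, 4), Rational(5, 33)) = Rational(-5, 132) ≈ -0.037879)
Function('L')(N) = Add(-32, Mul(4, N)) (Function('L')(N) = Mul(4, Add(Add(-5, N), -3)) = Mul(4, Add(-8, N)) = Add(-32, Mul(4, N)))
S = -57 (S = Add(-37, -20) = -57)
Mul(Add(S, Mul(-1, n)), Add(Function('L')(5), -36)) = Mul(Add(-57, Mul(-1, Rational(-5, 132))), Add(Add(-32, Mul(4, 5)), -36)) = Mul(Add(-57, Rational(5, 132)), Add(Add(-32, 20), -36)) = Mul(Rational(-7519, 132), Add(-12, -36)) = Mul(Rational(-7519, 132), -48) = Rational(30076, 11)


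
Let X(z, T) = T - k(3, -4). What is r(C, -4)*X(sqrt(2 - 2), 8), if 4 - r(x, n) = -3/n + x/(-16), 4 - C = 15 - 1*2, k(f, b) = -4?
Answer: 129/4 ≈ 32.250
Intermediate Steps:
X(z, T) = 4 + T (X(z, T) = T - 1*(-4) = T + 4 = 4 + T)
C = -9 (C = 4 - (15 - 1*2) = 4 - (15 - 2) = 4 - 1*13 = 4 - 13 = -9)
r(x, n) = 4 + 3/n + x/16 (r(x, n) = 4 - (-3/n + x/(-16)) = 4 - (-3/n + x*(-1/16)) = 4 - (-3/n - x/16) = 4 + (3/n + x/16) = 4 + 3/n + x/16)
r(C, -4)*X(sqrt(2 - 2), 8) = (4 + 3/(-4) + (1/16)*(-9))*(4 + 8) = (4 + 3*(-1/4) - 9/16)*12 = (4 - 3/4 - 9/16)*12 = (43/16)*12 = 129/4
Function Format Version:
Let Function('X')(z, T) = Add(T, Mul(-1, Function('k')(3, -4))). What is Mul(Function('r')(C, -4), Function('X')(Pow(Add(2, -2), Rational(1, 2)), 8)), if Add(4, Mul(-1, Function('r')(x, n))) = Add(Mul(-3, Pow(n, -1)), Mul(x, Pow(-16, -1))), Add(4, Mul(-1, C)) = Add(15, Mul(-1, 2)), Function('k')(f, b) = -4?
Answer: Rational(129, 4) ≈ 32.250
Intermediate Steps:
Function('X')(z, T) = Add(4, T) (Function('X')(z, T) = Add(T, Mul(-1, -4)) = Add(T, 4) = Add(4, T))
C = -9 (C = Add(4, Mul(-1, Add(15, Mul(-1, 2)))) = Add(4, Mul(-1, Add(15, -2))) = Add(4, Mul(-1, 13)) = Add(4, -13) = -9)
Function('r')(x, n) = Add(4, Mul(3, Pow(n, -1)), Mul(Rational(1, 16), x)) (Function('r')(x, n) = Add(4, Mul(-1, Add(Mul(-3, Pow(n, -1)), Mul(x, Pow(-16, -1))))) = Add(4, Mul(-1, Add(Mul(-3, Pow(n, -1)), Mul(x, Rational(-1, 16))))) = Add(4, Mul(-1, Add(Mul(-3, Pow(n, -1)), Mul(Rational(-1, 16), x)))) = Add(4, Add(Mul(3, Pow(n, -1)), Mul(Rational(1, 16), x))) = Add(4, Mul(3, Pow(n, -1)), Mul(Rational(1, 16), x)))
Mul(Function('r')(C, -4), Function('X')(Pow(Add(2, -2), Rational(1, 2)), 8)) = Mul(Add(4, Mul(3, Pow(-4, -1)), Mul(Rational(1, 16), -9)), Add(4, 8)) = Mul(Add(4, Mul(3, Rational(-1, 4)), Rational(-9, 16)), 12) = Mul(Add(4, Rational(-3, 4), Rational(-9, 16)), 12) = Mul(Rational(43, 16), 12) = Rational(129, 4)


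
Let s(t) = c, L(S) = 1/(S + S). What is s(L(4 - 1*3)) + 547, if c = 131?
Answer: 678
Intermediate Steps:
L(S) = 1/(2*S)
s(t) = 131
s(L(4 - 1*3)) + 547 = 131 + 547 = 678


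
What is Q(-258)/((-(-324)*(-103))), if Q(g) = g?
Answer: 43/5562 ≈ 0.0077310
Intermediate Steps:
Q(-258)/((-(-324)*(-103))) = -258/((-(-324)*(-103))) = -258/((-1*33372)) = -258/(-33372) = -258*(-1/33372) = 43/5562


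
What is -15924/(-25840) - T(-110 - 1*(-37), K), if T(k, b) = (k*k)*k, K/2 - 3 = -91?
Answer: 2513053801/6460 ≈ 3.8902e+5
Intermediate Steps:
K = -176 (K = 6 + 2*(-91) = 6 - 182 = -176)
T(k, b) = k**3 (T(k, b) = k**2*k = k**3)
-15924/(-25840) - T(-110 - 1*(-37), K) = -15924/(-25840) - (-110 - 1*(-37))**3 = -15924*(-1/25840) - (-110 + 37)**3 = 3981/6460 - 1*(-73)**3 = 3981/6460 - 1*(-389017) = 3981/6460 + 389017 = 2513053801/6460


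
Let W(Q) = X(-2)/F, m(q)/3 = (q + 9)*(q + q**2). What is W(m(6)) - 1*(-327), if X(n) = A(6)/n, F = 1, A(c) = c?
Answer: 324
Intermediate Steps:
X(n) = 6/n
m(q) = 3*(9 + q)*(q + q**2) (m(q) = 3*((q + 9)*(q + q**2)) = 3*((9 + q)*(q + q**2)) = 3*(9 + q)*(q + q**2))
W(Q) = -3 (W(Q) = (6/(-2))/1 = (6*(-1/2))*1 = -3*1 = -3)
W(m(6)) - 1*(-327) = -3 - 1*(-327) = -3 + 327 = 324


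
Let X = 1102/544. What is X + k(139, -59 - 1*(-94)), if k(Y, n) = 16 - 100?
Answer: -22297/272 ≈ -81.974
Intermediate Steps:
X = 551/272 (X = 1102*(1/544) = 551/272 ≈ 2.0257)
k(Y, n) = -84
X + k(139, -59 - 1*(-94)) = 551/272 - 84 = -22297/272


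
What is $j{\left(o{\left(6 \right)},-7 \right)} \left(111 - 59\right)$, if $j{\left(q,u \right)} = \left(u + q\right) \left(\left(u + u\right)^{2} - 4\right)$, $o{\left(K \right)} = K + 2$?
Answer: $9984$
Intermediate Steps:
$o{\left(K \right)} = 2 + K$
$j{\left(q,u \right)} = \left(-4 + 4 u^{2}\right) \left(q + u\right)$ ($j{\left(q,u \right)} = \left(q + u\right) \left(\left(2 u\right)^{2} - 4\right) = \left(q + u\right) \left(4 u^{2} - 4\right) = \left(q + u\right) \left(-4 + 4 u^{2}\right) = \left(-4 + 4 u^{2}\right) \left(q + u\right)$)
$j{\left(o{\left(6 \right)},-7 \right)} \left(111 - 59\right) = \left(- 4 \left(2 + 6\right) - -28 + 4 \left(-7\right)^{3} + 4 \left(2 + 6\right) \left(-7\right)^{2}\right) \left(111 - 59\right) = \left(\left(-4\right) 8 + 28 + 4 \left(-343\right) + 4 \cdot 8 \cdot 49\right) 52 = \left(-32 + 28 - 1372 + 1568\right) 52 = 192 \cdot 52 = 9984$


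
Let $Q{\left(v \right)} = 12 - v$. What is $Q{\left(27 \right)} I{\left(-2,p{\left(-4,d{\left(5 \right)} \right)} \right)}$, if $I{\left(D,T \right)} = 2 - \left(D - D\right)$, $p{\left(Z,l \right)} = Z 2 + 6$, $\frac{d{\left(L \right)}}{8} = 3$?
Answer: $-30$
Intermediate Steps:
$d{\left(L \right)} = 24$ ($d{\left(L \right)} = 8 \cdot 3 = 24$)
$p{\left(Z,l \right)} = 6 + 2 Z$ ($p{\left(Z,l \right)} = 2 Z + 6 = 6 + 2 Z$)
$I{\left(D,T \right)} = 2$ ($I{\left(D,T \right)} = 2 - 0 = 2 + 0 = 2$)
$Q{\left(27 \right)} I{\left(-2,p{\left(-4,d{\left(5 \right)} \right)} \right)} = \left(12 - 27\right) 2 = \left(-15\right) 2 = -30$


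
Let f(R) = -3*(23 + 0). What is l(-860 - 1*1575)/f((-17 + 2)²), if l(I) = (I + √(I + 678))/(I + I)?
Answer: -1/138 + I*√1757/336030 ≈ -0.0072464 + 0.00012474*I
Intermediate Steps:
l(I) = (I + √(678 + I))/(2*I) (l(I) = (I + √(678 + I))/((2*I)) = (I + √(678 + I))*(1/(2*I)) = (I + √(678 + I))/(2*I))
f(R) = -69 (f(R) = -3*23 = -69)
l(-860 - 1*1575)/f((-17 + 2)²) = (((-860 - 1*1575) + √(678 + (-860 - 1*1575)))/(2*(-860 - 1*1575)))/(-69) = (((-860 - 1575) + √(678 + (-860 - 1575)))/(2*(-860 - 1575)))*(-1/69) = ((½)*(-2435 + √(678 - 2435))/(-2435))*(-1/69) = ((½)*(-1/2435)*(-2435 + √(-1757)))*(-1/69) = ((½)*(-1/2435)*(-2435 + I*√1757))*(-1/69) = (½ - I*√1757/4870)*(-1/69) = -1/138 + I*√1757/336030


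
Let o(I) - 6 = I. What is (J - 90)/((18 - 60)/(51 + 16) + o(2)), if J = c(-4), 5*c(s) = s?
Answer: -15209/1235 ≈ -12.315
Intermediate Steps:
o(I) = 6 + I
c(s) = s/5
J = -⅘ (J = (⅕)*(-4) = -⅘ ≈ -0.80000)
(J - 90)/((18 - 60)/(51 + 16) + o(2)) = (-⅘ - 90)/((18 - 60)/(51 + 16) + (6 + 2)) = -454/(5*(-42/67 + 8)) = -454/(5*494/67) = -454/5*67/494 = -15209/1235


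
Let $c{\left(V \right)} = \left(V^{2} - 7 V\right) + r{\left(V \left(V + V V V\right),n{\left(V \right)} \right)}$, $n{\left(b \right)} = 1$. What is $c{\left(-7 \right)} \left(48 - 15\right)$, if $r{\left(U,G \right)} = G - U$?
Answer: $-77583$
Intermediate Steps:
$c{\left(V \right)} = 1 + V^{2} - 7 V - V \left(V + V^{3}\right)$ ($c{\left(V \right)} = \left(V^{2} - 7 V\right) - \left(-1 + V \left(V + V V V\right)\right) = \left(V^{2} - 7 V\right) - \left(-1 + V \left(V + V^{2} V\right)\right) = \left(V^{2} - 7 V\right) - \left(-1 + V \left(V + V^{3}\right)\right) = 1 + V^{2} - 7 V - V \left(V + V^{3}\right)$)
$c{\left(-7 \right)} \left(48 - 15\right) = \left(1 - \left(-7\right)^{4} - -49\right) \left(48 - 15\right) = \left(1 - 2401 + 49\right) 33 = \left(-2351\right) 33 = -77583$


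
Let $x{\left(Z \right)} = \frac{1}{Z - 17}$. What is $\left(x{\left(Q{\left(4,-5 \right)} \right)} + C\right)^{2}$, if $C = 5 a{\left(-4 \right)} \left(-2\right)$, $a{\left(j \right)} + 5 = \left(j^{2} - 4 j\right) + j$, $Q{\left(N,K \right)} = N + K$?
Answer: $\frac{17147881}{324} \approx 52926.0$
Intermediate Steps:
$Q{\left(N,K \right)} = K + N$
$x{\left(Z \right)} = \frac{1}{-17 + Z}$
$a{\left(j \right)} = -5 + j^{2} - 3 j$ ($a{\left(j \right)} = -5 + \left(\left(j^{2} - 4 j\right) + j\right) = -5 + \left(j^{2} - 3 j\right) = -5 + j^{2} - 3 j$)
$C = -230$ ($C = 5 \left(-5 + \left(-4\right)^{2} - -12\right) \left(-2\right) = 5 \left(-5 + 16 + 12\right) \left(-2\right) = 5 \cdot 23 \left(-2\right) = 115 \left(-2\right) = -230$)
$\left(x{\left(Q{\left(4,-5 \right)} \right)} + C\right)^{2} = \left(\frac{1}{-17 + \left(-5 + 4\right)} - 230\right)^{2} = \left(\frac{1}{-17 - 1} - 230\right)^{2} = \left(\frac{1}{-18} - 230\right)^{2} = \left(- \frac{1}{18} - 230\right)^{2} = \left(- \frac{4141}{18}\right)^{2} = \frac{17147881}{324}$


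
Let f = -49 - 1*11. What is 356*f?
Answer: -21360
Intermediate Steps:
f = -60 (f = -49 - 11 = -60)
356*f = 356*(-60) = -21360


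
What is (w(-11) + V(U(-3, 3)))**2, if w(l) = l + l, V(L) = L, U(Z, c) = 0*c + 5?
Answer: 289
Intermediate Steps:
U(Z, c) = 5 (U(Z, c) = 0 + 5 = 5)
w(l) = 2*l
(w(-11) + V(U(-3, 3)))**2 = (2*(-11) + 5)**2 = (-22 + 5)**2 = (-17)**2 = 289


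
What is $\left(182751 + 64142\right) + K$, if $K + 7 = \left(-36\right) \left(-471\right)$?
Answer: $263842$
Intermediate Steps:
$K = 16949$ ($K = -7 - -16956 = -7 + 16956 = 16949$)
$\left(182751 + 64142\right) + K = \left(182751 + 64142\right) + 16949 = 246893 + 16949 = 263842$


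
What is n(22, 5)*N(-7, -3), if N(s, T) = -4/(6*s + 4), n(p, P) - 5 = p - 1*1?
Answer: 52/19 ≈ 2.7368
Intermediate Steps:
n(p, P) = 4 + p (n(p, P) = 5 + (p - 1*1) = 5 + (p - 1) = 5 + (-1 + p) = 4 + p)
N(s, T) = -4/(4 + 6*s)
n(22, 5)*N(-7, -3) = (4 + 22)*(-2/(2 + 3*(-7))) = 26*(-2/(2 - 21)) = 26*(-2/(-19)) = 26*(-2*(-1/19)) = 26*(2/19) = 52/19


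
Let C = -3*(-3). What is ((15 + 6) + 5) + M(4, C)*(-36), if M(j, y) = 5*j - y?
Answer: -370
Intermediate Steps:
C = 9
M(j, y) = -y + 5*j
((15 + 6) + 5) + M(4, C)*(-36) = ((15 + 6) + 5) + (-1*9 + 5*4)*(-36) = (21 + 5) + (-9 + 20)*(-36) = 26 + 11*(-36) = 26 - 396 = -370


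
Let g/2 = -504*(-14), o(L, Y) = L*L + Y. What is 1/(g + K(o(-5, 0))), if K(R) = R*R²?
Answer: 1/29737 ≈ 3.3628e-5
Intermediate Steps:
o(L, Y) = Y + L² (o(L, Y) = L² + Y = Y + L²)
K(R) = R³
g = 14112 (g = 2*(-504*(-14)) = 2*7056 = 14112)
1/(g + K(o(-5, 0))) = 1/(14112 + (0 + (-5)²)³) = 1/(14112 + (0 + 25)³) = 1/(14112 + 25³) = 1/(14112 + 15625) = 1/29737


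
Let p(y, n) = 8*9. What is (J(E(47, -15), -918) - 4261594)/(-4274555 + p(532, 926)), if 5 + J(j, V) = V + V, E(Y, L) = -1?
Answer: 4263435/4274483 ≈ 0.99742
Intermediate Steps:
p(y, n) = 72
J(j, V) = -5 + 2*V (J(j, V) = -5 + (V + V) = -5 + 2*V)
(J(E(47, -15), -918) - 4261594)/(-4274555 + p(532, 926)) = ((-5 + 2*(-918)) - 4261594)/(-4274555 + 72) = ((-5 - 1836) - 4261594)/(-4274483) = (-1841 - 4261594)*(-1/4274483) = -4263435*(-1/4274483) = 4263435/4274483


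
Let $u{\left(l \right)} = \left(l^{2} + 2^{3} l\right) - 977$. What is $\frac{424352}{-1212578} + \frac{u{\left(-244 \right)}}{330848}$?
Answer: $- \frac{35877803825}{200589503072} \approx -0.17886$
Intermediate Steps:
$u{\left(l \right)} = -977 + l^{2} + 8 l$ ($u{\left(l \right)} = \left(l^{2} + 8 l\right) - 977 = -977 + l^{2} + 8 l$)
$\frac{424352}{-1212578} + \frac{u{\left(-244 \right)}}{330848} = \frac{424352}{-1212578} + \frac{-977 + \left(-244\right)^{2} + 8 \left(-244\right)}{330848} = 424352 \left(- \frac{1}{1212578}\right) + \left(-977 + 59536 - 1952\right) \frac{1}{330848} = - \frac{212176}{606289} + 56607 \cdot \frac{1}{330848} = - \frac{212176}{606289} + \frac{56607}{330848} = - \frac{35877803825}{200589503072}$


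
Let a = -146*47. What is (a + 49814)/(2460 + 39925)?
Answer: 6136/6055 ≈ 1.0134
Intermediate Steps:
a = -6862
(a + 49814)/(2460 + 39925) = (-6862 + 49814)/(2460 + 39925) = 42952/42385 = 42952*(1/42385) = 6136/6055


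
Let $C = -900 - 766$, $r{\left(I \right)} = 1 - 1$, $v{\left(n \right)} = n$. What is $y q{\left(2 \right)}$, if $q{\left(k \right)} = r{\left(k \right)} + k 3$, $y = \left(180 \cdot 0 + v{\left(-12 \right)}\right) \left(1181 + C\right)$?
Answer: $34920$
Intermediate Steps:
$r{\left(I \right)} = 0$ ($r{\left(I \right)} = 1 - 1 = 0$)
$C = -1666$
$y = 5820$ ($y = \left(180 \cdot 0 - 12\right) \left(1181 - 1666\right) = \left(0 - 12\right) \left(-485\right) = \left(-12\right) \left(-485\right) = 5820$)
$q{\left(k \right)} = 3 k$ ($q{\left(k \right)} = 0 + k 3 = 0 + 3 k = 3 k$)
$y q{\left(2 \right)} = 5820 \cdot 3 \cdot 2 = 5820 \cdot 6 = 34920$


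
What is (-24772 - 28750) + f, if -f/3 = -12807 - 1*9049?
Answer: 12046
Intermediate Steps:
f = 65568 (f = -3*(-12807 - 1*9049) = -3*(-12807 - 9049) = -3*(-21856) = 65568)
(-24772 - 28750) + f = (-24772 - 28750) + 65568 = -53522 + 65568 = 12046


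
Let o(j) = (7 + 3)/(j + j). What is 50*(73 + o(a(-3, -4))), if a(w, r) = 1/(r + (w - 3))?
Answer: 1150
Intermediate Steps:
a(w, r) = 1/(-3 + r + w) (a(w, r) = 1/(r + (-3 + w)) = 1/(-3 + r + w))
o(j) = 5/j (o(j) = 10/((2*j)) = 10*(1/(2*j)) = 5/j)
50*(73 + o(a(-3, -4))) = 50*(73 + 5/(1/(-3 - 4 - 3))) = 50*(73 + 5/(1/(-10))) = 50*(73 + 5/(-⅒)) = 50*(73 + 5*(-10)) = 50*(73 - 50) = 50*23 = 1150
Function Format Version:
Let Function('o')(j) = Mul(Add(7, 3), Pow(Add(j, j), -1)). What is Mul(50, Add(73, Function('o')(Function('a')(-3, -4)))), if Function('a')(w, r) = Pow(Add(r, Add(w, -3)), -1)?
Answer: 1150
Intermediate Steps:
Function('a')(w, r) = Pow(Add(-3, r, w), -1) (Function('a')(w, r) = Pow(Add(r, Add(-3, w)), -1) = Pow(Add(-3, r, w), -1))
Function('o')(j) = Mul(5, Pow(j, -1)) (Function('o')(j) = Mul(10, Pow(Mul(2, j), -1)) = Mul(10, Mul(Rational(1, 2), Pow(j, -1))) = Mul(5, Pow(j, -1)))
Mul(50, Add(73, Function('o')(Function('a')(-3, -4)))) = Mul(50, Add(73, Mul(5, Pow(Pow(Add(-3, -4, -3), -1), -1)))) = Mul(50, Add(73, Mul(5, Pow(Pow(-10, -1), -1)))) = Mul(50, Add(73, Mul(5, Pow(Rational(-1, 10), -1)))) = Mul(50, Add(73, Mul(5, -10))) = Mul(50, Add(73, -50)) = Mul(50, 23) = 1150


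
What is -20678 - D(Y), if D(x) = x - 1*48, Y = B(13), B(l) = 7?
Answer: -20637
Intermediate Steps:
Y = 7
D(x) = -48 + x (D(x) = x - 48 = -48 + x)
-20678 - D(Y) = -20678 - (-48 + 7) = -20678 - 1*(-41) = -20678 + 41 = -20637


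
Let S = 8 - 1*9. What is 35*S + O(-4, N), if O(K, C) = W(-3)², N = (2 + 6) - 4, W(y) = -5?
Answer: -10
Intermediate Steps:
N = 4 (N = 8 - 4 = 4)
O(K, C) = 25 (O(K, C) = (-5)² = 25)
S = -1 (S = 8 - 9 = -1)
35*S + O(-4, N) = 35*(-1) + 25 = -35 + 25 = -10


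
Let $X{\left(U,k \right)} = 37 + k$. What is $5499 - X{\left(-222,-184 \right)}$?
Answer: $5646$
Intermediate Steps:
$5499 - X{\left(-222,-184 \right)} = 5499 - \left(37 - 184\right) = 5499 - -147 = 5499 + 147 = 5646$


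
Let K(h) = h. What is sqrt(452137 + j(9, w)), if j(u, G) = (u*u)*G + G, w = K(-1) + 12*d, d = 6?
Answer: sqrt(457959) ≈ 676.73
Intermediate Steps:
w = 71 (w = -1 + 12*6 = -1 + 72 = 71)
j(u, G) = G + G*u**2 (j(u, G) = u**2*G + G = G*u**2 + G = G + G*u**2)
sqrt(452137 + j(9, w)) = sqrt(452137 + 71*(1 + 9**2)) = sqrt(452137 + 71*(1 + 81)) = sqrt(452137 + 71*82) = sqrt(452137 + 5822) = sqrt(457959)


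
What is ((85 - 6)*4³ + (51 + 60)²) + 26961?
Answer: 44338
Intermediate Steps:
((85 - 6)*4³ + (51 + 60)²) + 26961 = (79*64 + 111²) + 26961 = (5056 + 12321) + 26961 = 17377 + 26961 = 44338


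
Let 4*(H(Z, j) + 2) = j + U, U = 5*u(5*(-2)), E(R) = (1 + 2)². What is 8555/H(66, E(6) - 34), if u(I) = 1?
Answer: -8555/7 ≈ -1222.1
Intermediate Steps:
E(R) = 9 (E(R) = 3² = 9)
U = 5 (U = 5*1 = 5)
H(Z, j) = -¾ + j/4 (H(Z, j) = -2 + (j + 5)/4 = -2 + (5 + j)/4 = -2 + (5/4 + j/4) = -¾ + j/4)
8555/H(66, E(6) - 34) = 8555/(-¾ + (9 - 34)/4) = 8555/(-¾ + (¼)*(-25)) = 8555/(-¾ - 25/4) = 8555/(-7) = 8555*(-⅐) = -8555/7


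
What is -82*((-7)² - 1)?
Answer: -3936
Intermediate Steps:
-82*((-7)² - 1) = -82*(49 - 1) = -82*48 = -3936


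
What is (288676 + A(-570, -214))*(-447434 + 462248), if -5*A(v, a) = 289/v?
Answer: 2031312688941/475 ≈ 4.2764e+9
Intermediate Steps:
A(v, a) = -289/(5*v)
(288676 + A(-570, -214))*(-447434 + 462248) = (288676 - 289/5/(-570))*(-447434 + 462248) = (288676 - 289/5*(-1/570))*14814 = (288676 + 289/2850)*14814 = (822726889/2850)*14814 = 2031312688941/475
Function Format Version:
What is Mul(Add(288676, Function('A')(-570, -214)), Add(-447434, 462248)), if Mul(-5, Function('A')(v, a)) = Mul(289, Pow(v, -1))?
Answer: Rational(2031312688941, 475) ≈ 4.2764e+9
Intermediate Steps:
Function('A')(v, a) = Mul(Rational(-289, 5), Pow(v, -1)) (Function('A')(v, a) = Mul(Rational(-1, 5), Mul(289, Pow(v, -1))) = Mul(Rational(-289, 5), Pow(v, -1)))
Mul(Add(288676, Function('A')(-570, -214)), Add(-447434, 462248)) = Mul(Add(288676, Mul(Rational(-289, 5), Pow(-570, -1))), Add(-447434, 462248)) = Mul(Add(288676, Mul(Rational(-289, 5), Rational(-1, 570))), 14814) = Mul(Add(288676, Rational(289, 2850)), 14814) = Mul(Rational(822726889, 2850), 14814) = Rational(2031312688941, 475)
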